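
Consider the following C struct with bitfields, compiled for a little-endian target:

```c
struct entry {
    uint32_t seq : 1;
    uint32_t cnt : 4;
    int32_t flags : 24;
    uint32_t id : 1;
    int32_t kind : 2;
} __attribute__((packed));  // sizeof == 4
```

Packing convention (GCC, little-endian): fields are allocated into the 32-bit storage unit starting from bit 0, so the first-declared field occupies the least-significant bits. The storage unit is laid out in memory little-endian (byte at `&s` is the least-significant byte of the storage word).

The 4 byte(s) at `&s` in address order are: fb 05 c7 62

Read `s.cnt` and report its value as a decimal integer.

[0]=0xfb [1]=0x05 [2]=0xc7 [3]=0x62 (little-endian) → word 0x62c705fb
seq:1 @ bit 0 → (0x62c705fb>>0)&0x1 = 0x1
cnt:4 @ bit 1 → (0x62c705fb>>1)&0xf = 0xd  ←
flags:24 @ bit 5 → (0x62c705fb>>5)&0xffffff = 0x16382f
id:1 @ bit 29 → (0x62c705fb>>29)&0x1 = 0x1
kind:2 @ bit 30 → (0x62c705fb>>30)&0x3 = 0x1

13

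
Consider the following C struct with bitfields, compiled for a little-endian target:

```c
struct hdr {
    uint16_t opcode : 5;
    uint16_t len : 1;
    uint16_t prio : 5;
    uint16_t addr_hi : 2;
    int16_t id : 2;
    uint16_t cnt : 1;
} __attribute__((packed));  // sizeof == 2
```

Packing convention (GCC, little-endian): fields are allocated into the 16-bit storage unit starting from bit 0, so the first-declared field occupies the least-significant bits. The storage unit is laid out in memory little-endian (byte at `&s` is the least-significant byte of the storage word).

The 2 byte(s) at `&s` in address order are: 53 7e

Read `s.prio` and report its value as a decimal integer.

25

[0]=0x53 [1]=0x7e (little-endian) → word 0x7e53
opcode [0+:5] = (word>>0) & 0x1f = 19
len [5+:1] = (word>>5) & 0x1 = 0
prio [6+:5] = (word>>6) & 0x1f = 25  ←
addr_hi [11+:2] = (word>>11) & 0x3 = 3
id [13+:2] = (word>>13) & 0x3 = 3
cnt [15+:1] = (word>>15) & 0x1 = 0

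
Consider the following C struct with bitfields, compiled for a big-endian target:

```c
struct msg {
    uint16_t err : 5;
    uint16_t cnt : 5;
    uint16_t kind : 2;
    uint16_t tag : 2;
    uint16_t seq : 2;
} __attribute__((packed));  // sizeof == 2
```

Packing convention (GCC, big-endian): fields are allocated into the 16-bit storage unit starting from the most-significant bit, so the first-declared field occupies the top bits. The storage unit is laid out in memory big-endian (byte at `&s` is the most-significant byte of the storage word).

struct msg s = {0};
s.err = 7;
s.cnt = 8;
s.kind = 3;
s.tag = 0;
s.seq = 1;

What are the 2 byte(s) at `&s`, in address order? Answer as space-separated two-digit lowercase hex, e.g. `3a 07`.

3a 31

err:5 = 7 → 0x7 << 11 → word 0x3800
cnt:5 = 8 → 0x8 << 6 → word 0x3a00
kind:2 = 3 → 0x3 << 4 → word 0x3a30
tag:2 = 0 → 0x0 << 2 → word 0x3a30
seq:2 = 1 → 0x1 << 0 → word 0x3a31
word = 0x3a31 → big-endian bytes:
  [0]=0x3a  [1]=0x31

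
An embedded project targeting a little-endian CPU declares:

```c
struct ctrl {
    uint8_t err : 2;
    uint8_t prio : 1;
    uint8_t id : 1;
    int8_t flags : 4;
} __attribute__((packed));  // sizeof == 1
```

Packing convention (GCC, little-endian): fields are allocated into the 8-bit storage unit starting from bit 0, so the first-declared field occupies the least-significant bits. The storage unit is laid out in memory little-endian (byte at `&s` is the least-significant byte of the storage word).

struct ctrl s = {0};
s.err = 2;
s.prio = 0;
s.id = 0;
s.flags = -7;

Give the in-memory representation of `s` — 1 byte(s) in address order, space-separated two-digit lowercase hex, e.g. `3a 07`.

92

err (2b) val=2 bits=0x2 at bit 0: 0x02
prio (1b) val=0 bits=0x0 at bit 2: 0x02
id (1b) val=0 bits=0x0 at bit 3: 0x02
flags (4b) val=-7 bits=0x9 at bit 4: 0x92
word = 0x92 → little-endian bytes:
  [0]=0x92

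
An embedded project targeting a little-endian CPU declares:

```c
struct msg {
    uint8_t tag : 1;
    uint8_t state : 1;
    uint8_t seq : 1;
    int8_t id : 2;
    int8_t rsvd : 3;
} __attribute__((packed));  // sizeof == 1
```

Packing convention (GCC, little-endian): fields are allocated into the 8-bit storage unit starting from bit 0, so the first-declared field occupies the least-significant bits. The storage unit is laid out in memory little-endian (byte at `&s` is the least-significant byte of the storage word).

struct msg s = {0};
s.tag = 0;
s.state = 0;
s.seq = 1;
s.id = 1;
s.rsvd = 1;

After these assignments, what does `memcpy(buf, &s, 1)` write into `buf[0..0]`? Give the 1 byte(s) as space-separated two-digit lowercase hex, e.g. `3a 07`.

2c

[0+:1] tag=0 & 0x1 = 0x0; word=0x00
[1+:1] state=0 & 0x1 = 0x0; word=0x00
[2+:1] seq=1 & 0x1 = 0x1; word=0x04
[3+:2] id=1 & 0x3 = 0x1; word=0x0c
[5+:3] rsvd=1 & 0x7 = 0x1; word=0x2c
word = 0x2c → little-endian bytes:
  [0]=0x2c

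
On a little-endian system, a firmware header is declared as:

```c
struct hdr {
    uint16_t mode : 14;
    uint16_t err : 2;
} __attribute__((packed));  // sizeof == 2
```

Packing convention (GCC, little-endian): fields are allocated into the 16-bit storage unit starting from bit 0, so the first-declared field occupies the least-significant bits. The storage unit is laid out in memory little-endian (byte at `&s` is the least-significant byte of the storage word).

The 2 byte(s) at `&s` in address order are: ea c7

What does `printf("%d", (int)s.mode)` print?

[0]=0xea [1]=0xc7 (little-endian) → word 0xc7ea
mode:14 @ bit 0 → (0xc7ea>>0)&0x3fff = 0x7ea  ←
err:2 @ bit 14 → (0xc7ea>>14)&0x3 = 0x3

2026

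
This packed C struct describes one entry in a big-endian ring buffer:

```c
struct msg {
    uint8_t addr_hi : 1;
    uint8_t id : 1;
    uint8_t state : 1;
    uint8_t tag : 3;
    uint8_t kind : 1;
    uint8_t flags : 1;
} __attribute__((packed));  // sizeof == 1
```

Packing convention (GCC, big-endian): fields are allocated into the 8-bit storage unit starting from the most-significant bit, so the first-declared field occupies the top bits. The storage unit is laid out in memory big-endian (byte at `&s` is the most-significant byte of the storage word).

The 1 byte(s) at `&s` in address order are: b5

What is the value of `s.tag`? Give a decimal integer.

[0]=0xb5 (big-endian) → word 0xb5
addr_hi:1 @ bit 7 → (0xb5>>7)&0x1 = 0x1
id:1 @ bit 6 → (0xb5>>6)&0x1 = 0x0
state:1 @ bit 5 → (0xb5>>5)&0x1 = 0x1
tag:3 @ bit 2 → (0xb5>>2)&0x7 = 0x5  ←
kind:1 @ bit 1 → (0xb5>>1)&0x1 = 0x0
flags:1 @ bit 0 → (0xb5>>0)&0x1 = 0x1

5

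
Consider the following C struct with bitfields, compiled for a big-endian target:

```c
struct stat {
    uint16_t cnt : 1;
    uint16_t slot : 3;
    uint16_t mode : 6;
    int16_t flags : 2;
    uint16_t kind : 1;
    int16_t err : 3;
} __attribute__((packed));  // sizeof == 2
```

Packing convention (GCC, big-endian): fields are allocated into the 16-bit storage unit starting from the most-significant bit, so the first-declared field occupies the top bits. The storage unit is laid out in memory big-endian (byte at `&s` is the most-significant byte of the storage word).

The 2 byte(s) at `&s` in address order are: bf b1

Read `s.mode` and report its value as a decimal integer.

62

[0]=0xbf [1]=0xb1 (big-endian) → word 0xbfb1
cnt [15+:1] = (word>>15) & 0x1 = 1
slot [12+:3] = (word>>12) & 0x7 = 3
mode [6+:6] = (word>>6) & 0x3f = 62  ←
flags [4+:2] = (word>>4) & 0x3 = 3
kind [3+:1] = (word>>3) & 0x1 = 0
err [0+:3] = (word>>0) & 0x7 = 1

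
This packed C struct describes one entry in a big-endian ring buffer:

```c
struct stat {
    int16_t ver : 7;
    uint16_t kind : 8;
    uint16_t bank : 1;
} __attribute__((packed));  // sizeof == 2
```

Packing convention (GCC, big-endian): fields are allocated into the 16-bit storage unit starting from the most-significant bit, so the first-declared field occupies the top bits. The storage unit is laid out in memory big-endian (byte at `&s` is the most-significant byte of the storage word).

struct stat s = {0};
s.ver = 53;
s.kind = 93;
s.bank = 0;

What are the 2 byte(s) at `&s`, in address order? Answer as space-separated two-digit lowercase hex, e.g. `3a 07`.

6a ba

ver:7 = 53 → 0x35 << 9 → word 0x6a00
kind:8 = 93 → 0x5d << 1 → word 0x6aba
bank:1 = 0 → 0x0 << 0 → word 0x6aba
word = 0x6aba → big-endian bytes:
  [0]=0x6a  [1]=0xba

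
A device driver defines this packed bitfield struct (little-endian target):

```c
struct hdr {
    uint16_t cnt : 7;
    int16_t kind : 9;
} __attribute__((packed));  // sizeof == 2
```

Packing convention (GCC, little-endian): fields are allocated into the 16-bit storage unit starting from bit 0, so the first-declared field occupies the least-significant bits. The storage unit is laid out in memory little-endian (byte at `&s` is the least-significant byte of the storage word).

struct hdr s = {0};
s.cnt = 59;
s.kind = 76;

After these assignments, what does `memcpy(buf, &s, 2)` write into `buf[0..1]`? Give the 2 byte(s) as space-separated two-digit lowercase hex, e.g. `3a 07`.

[0+:7] cnt=59 & 0x7f = 0x3b; word=0x003b
[7+:9] kind=76 & 0x1ff = 0x4c; word=0x263b
word = 0x263b → little-endian bytes:
  [0]=0x3b  [1]=0x26

3b 26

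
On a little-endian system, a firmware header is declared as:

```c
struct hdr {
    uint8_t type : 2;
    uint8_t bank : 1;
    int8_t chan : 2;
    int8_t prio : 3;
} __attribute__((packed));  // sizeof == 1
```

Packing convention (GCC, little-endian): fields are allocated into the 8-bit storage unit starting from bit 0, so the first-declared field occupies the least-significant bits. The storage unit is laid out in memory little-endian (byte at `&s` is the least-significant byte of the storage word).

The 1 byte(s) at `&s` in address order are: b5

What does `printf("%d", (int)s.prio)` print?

-3

[0]=0xb5 (little-endian) → word 0xb5
type:2 @ bit 0 → (0xb5>>0)&0x3 = 0x1
bank:1 @ bit 2 → (0xb5>>2)&0x1 = 0x1
chan:2 @ bit 3 → (0xb5>>3)&0x3 = 0x2
prio:3 @ bit 5 → (0xb5>>5)&0x7 = 0x5  ←
prio signed 3b, MSB=1: 5 - 8 = -3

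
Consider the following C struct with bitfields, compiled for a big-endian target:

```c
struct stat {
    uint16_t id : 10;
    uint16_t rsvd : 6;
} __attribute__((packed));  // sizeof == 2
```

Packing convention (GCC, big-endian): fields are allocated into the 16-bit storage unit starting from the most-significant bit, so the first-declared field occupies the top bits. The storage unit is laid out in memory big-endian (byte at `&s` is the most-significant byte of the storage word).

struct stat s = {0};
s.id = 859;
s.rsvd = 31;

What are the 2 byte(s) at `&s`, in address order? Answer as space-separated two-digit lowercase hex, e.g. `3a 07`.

[6+:10] id=859 & 0x3ff = 0x35b; word=0xd6c0
[0+:6] rsvd=31 & 0x3f = 0x1f; word=0xd6df
word = 0xd6df → big-endian bytes:
  [0]=0xd6  [1]=0xdf

d6 df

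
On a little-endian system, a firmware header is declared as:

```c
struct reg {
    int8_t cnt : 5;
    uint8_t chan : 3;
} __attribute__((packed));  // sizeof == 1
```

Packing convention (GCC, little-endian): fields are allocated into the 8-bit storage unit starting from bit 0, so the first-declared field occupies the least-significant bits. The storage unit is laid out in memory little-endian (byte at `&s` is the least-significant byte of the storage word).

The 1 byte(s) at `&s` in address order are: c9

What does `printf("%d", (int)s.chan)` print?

6

[0]=0xc9 (little-endian) → word 0xc9
cnt [0+:5] = (word>>0) & 0x1f = 9
chan [5+:3] = (word>>5) & 0x7 = 6  ←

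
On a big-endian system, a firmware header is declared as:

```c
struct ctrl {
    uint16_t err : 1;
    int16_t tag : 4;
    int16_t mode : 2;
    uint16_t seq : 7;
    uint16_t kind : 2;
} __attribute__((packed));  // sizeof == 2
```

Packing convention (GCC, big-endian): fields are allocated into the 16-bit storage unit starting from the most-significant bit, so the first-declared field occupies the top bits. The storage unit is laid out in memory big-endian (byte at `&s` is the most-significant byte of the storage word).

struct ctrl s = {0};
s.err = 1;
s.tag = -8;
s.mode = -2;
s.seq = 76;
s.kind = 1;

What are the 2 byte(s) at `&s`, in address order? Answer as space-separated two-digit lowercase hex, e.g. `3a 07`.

err:1 = 1 → 0x1 << 15 → word 0x8000
tag:4 = -8 → 0x8 << 11 → word 0xc000
mode:2 = -2 → 0x2 << 9 → word 0xc400
seq:7 = 76 → 0x4c << 2 → word 0xc530
kind:2 = 1 → 0x1 << 0 → word 0xc531
word = 0xc531 → big-endian bytes:
  [0]=0xc5  [1]=0x31

c5 31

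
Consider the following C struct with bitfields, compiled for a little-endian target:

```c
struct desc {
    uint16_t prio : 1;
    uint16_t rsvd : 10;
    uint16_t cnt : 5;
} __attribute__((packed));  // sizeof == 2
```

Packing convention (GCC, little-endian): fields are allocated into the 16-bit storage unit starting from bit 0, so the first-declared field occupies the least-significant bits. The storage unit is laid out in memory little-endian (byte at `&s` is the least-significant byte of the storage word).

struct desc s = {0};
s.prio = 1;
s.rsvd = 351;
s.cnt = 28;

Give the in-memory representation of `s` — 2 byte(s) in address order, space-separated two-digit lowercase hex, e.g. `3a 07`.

prio (1b) val=1 bits=0x1 at bit 0: 0x0001
rsvd (10b) val=351 bits=0x15f at bit 1: 0x02bf
cnt (5b) val=28 bits=0x1c at bit 11: 0xe2bf
word = 0xe2bf → little-endian bytes:
  [0]=0xbf  [1]=0xe2

bf e2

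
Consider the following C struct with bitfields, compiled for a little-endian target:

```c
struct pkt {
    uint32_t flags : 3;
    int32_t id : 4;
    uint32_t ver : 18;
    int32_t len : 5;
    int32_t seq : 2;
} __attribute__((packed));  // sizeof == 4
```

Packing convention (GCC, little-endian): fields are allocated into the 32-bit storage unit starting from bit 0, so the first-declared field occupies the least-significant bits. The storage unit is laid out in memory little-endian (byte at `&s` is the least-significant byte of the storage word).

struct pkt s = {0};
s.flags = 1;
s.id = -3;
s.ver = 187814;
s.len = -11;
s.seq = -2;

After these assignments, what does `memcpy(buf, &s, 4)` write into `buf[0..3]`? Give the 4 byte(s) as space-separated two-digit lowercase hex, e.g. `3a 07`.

flags (3b) val=1 bits=0x1 at bit 0: 0x00000001
id (4b) val=-3 bits=0xd at bit 3: 0x00000069
ver (18b) val=187814 bits=0x2dda6 at bit 7: 0x016ed369
len (5b) val=-11 bits=0x15 at bit 25: 0x2b6ed369
seq (2b) val=-2 bits=0x2 at bit 30: 0xab6ed369
word = 0xab6ed369 → little-endian bytes:
  [0]=0x69  [1]=0xd3  [2]=0x6e  [3]=0xab

69 d3 6e ab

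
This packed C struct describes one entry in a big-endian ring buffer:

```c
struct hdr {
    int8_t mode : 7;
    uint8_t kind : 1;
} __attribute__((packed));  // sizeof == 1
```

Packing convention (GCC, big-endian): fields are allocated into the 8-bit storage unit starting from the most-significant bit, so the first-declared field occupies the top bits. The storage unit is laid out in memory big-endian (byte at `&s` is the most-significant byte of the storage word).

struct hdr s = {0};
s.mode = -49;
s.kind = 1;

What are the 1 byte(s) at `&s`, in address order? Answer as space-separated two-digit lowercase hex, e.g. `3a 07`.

[1+:7] mode=-49 & 0x7f = 0x4f; word=0x9e
[0+:1] kind=1 & 0x1 = 0x1; word=0x9f
word = 0x9f → big-endian bytes:
  [0]=0x9f

9f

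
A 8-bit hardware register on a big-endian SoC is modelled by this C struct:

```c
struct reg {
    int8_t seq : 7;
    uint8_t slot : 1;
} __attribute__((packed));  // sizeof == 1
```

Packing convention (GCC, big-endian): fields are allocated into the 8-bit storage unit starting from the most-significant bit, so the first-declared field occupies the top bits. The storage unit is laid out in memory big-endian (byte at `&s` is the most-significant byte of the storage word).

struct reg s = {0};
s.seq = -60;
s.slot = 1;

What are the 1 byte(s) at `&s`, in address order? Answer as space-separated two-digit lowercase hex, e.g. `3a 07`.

89

[1+:7] seq=-60 & 0x7f = 0x44; word=0x88
[0+:1] slot=1 & 0x1 = 0x1; word=0x89
word = 0x89 → big-endian bytes:
  [0]=0x89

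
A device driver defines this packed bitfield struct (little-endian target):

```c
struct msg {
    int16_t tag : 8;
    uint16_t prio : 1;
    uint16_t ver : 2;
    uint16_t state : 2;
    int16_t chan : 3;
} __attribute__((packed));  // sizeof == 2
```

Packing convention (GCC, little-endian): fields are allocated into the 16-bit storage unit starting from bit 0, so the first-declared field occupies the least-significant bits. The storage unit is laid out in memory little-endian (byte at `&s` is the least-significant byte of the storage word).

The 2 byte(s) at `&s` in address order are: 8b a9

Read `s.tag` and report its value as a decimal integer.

[0]=0x8b [1]=0xa9 (little-endian) → word 0xa98b
tag [0+:8] = (word>>0) & 0xff = 139  ←
prio [8+:1] = (word>>8) & 0x1 = 1
ver [9+:2] = (word>>9) & 0x3 = 0
state [11+:2] = (word>>11) & 0x3 = 1
chan [13+:3] = (word>>13) & 0x7 = 5
tag signed 8b, MSB=1: 139 - 256 = -117

-117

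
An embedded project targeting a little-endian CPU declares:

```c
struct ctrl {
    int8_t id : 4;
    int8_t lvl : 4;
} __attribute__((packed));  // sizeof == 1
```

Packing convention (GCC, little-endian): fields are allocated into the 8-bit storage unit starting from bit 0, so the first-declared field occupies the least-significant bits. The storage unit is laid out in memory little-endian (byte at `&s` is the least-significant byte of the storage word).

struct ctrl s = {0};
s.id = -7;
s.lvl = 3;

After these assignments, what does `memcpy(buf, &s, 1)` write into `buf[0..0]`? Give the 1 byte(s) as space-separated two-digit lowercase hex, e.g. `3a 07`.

id (4b) val=-7 bits=0x9 at bit 0: 0x09
lvl (4b) val=3 bits=0x3 at bit 4: 0x39
word = 0x39 → little-endian bytes:
  [0]=0x39

39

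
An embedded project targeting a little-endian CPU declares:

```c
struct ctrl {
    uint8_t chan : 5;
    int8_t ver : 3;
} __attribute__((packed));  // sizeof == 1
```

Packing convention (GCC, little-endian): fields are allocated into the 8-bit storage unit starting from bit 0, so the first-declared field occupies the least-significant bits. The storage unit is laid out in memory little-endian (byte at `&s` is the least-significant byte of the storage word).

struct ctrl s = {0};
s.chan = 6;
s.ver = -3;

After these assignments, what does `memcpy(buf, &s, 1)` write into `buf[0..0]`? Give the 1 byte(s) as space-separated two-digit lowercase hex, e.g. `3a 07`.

a6

chan (5b) val=6 bits=0x6 at bit 0: 0x06
ver (3b) val=-3 bits=0x5 at bit 5: 0xa6
word = 0xa6 → little-endian bytes:
  [0]=0xa6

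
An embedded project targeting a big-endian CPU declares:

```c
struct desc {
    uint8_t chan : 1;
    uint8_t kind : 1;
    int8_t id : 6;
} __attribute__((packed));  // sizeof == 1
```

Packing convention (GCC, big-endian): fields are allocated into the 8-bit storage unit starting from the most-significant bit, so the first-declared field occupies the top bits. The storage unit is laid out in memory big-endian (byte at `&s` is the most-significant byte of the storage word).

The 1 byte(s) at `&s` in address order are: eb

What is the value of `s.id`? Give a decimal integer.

[0]=0xeb (big-endian) → word 0xeb
chan [7+:1] = (word>>7) & 0x1 = 1
kind [6+:1] = (word>>6) & 0x1 = 1
id [0+:6] = (word>>0) & 0x3f = 43  ←
id signed 6b, MSB=1: 43 - 64 = -21

-21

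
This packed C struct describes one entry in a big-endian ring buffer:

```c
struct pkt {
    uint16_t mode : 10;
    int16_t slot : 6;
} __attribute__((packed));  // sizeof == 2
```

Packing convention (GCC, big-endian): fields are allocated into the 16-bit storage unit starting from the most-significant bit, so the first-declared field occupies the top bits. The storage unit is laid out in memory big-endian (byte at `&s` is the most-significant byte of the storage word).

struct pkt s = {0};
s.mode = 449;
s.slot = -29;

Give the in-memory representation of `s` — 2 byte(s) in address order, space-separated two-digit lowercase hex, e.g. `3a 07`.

mode (10b) val=449 bits=0x1c1 at bit 6: 0x7040
slot (6b) val=-29 bits=0x23 at bit 0: 0x7063
word = 0x7063 → big-endian bytes:
  [0]=0x70  [1]=0x63

70 63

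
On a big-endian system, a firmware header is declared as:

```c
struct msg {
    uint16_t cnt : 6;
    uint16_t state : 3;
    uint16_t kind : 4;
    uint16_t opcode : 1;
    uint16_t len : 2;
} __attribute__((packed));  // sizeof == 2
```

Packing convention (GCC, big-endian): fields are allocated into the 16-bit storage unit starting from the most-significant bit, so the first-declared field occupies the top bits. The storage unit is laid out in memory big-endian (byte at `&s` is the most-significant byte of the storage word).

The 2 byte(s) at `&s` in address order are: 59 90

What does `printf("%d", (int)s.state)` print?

[0]=0x59 [1]=0x90 (big-endian) → word 0x5990
cnt [10+:6] = (word>>10) & 0x3f = 22
state [7+:3] = (word>>7) & 0x7 = 3  ←
kind [3+:4] = (word>>3) & 0xf = 2
opcode [2+:1] = (word>>2) & 0x1 = 0
len [0+:2] = (word>>0) & 0x3 = 0

3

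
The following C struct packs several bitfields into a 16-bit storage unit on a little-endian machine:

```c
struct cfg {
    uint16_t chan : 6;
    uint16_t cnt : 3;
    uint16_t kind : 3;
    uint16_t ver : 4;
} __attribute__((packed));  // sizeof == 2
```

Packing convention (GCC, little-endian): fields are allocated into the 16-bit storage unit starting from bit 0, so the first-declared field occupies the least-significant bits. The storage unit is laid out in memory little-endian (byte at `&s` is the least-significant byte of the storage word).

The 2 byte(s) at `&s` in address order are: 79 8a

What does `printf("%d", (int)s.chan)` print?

57

[0]=0x79 [1]=0x8a (little-endian) → word 0x8a79
chan:6 @ bit 0 → (0x8a79>>0)&0x3f = 0x39  ←
cnt:3 @ bit 6 → (0x8a79>>6)&0x7 = 0x1
kind:3 @ bit 9 → (0x8a79>>9)&0x7 = 0x5
ver:4 @ bit 12 → (0x8a79>>12)&0xf = 0x8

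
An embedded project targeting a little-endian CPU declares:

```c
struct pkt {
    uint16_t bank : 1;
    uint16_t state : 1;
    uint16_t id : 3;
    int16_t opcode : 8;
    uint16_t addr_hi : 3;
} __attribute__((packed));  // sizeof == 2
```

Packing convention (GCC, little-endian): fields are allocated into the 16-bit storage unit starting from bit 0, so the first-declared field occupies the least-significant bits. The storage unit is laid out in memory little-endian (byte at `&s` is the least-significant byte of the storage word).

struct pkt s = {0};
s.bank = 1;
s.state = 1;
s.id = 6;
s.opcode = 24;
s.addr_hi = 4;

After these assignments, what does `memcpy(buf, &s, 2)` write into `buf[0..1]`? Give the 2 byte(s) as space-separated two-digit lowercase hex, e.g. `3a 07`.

1b 83

bank (1b) val=1 bits=0x1 at bit 0: 0x0001
state (1b) val=1 bits=0x1 at bit 1: 0x0003
id (3b) val=6 bits=0x6 at bit 2: 0x001b
opcode (8b) val=24 bits=0x18 at bit 5: 0x031b
addr_hi (3b) val=4 bits=0x4 at bit 13: 0x831b
word = 0x831b → little-endian bytes:
  [0]=0x1b  [1]=0x83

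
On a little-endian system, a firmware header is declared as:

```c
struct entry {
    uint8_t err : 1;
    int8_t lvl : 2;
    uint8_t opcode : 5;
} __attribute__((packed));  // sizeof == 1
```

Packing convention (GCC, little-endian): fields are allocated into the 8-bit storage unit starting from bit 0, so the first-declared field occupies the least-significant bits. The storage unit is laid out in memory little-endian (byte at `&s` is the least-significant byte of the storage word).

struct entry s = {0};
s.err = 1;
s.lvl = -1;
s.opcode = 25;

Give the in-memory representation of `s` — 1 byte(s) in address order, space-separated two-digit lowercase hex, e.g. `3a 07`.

cf

err:1 = 1 → 0x1 << 0 → word 0x01
lvl:2 = -1 → 0x3 << 1 → word 0x07
opcode:5 = 25 → 0x19 << 3 → word 0xcf
word = 0xcf → little-endian bytes:
  [0]=0xcf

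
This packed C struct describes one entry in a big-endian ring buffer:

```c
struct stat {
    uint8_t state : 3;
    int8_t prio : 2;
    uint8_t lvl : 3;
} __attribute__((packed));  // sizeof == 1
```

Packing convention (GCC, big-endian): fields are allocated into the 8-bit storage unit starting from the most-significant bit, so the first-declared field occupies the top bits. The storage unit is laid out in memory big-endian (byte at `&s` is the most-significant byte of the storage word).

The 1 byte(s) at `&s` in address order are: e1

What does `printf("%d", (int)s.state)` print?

[0]=0xe1 (big-endian) → word 0xe1
state:3 @ bit 5 → (0xe1>>5)&0x7 = 0x7  ←
prio:2 @ bit 3 → (0xe1>>3)&0x3 = 0x0
lvl:3 @ bit 0 → (0xe1>>0)&0x7 = 0x1

7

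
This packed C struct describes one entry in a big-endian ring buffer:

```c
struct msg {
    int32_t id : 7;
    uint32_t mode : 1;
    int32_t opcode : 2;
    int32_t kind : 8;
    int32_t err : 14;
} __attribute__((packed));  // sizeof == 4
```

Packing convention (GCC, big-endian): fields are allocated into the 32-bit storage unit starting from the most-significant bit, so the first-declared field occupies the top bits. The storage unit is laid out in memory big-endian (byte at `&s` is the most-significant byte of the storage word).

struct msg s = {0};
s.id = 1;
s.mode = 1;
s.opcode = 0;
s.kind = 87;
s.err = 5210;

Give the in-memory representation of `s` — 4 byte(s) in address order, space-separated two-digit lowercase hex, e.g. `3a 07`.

03 15 d4 5a

id (7b) val=1 bits=0x1 at bit 25: 0x02000000
mode (1b) val=1 bits=0x1 at bit 24: 0x03000000
opcode (2b) val=0 bits=0x0 at bit 22: 0x03000000
kind (8b) val=87 bits=0x57 at bit 14: 0x0315c000
err (14b) val=5210 bits=0x145a at bit 0: 0x0315d45a
word = 0x0315d45a → big-endian bytes:
  [0]=0x03  [1]=0x15  [2]=0xd4  [3]=0x5a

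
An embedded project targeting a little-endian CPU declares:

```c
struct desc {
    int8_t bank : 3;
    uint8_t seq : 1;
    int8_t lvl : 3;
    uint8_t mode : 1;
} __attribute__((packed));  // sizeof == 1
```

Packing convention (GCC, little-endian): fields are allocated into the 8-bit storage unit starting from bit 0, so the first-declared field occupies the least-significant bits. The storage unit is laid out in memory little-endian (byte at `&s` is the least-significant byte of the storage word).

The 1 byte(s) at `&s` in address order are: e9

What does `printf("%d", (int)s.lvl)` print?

-2

[0]=0xe9 (little-endian) → word 0xe9
bank:3 @ bit 0 → (0xe9>>0)&0x7 = 0x1
seq:1 @ bit 3 → (0xe9>>3)&0x1 = 0x1
lvl:3 @ bit 4 → (0xe9>>4)&0x7 = 0x6  ←
mode:1 @ bit 7 → (0xe9>>7)&0x1 = 0x1
lvl signed 3b, MSB=1: 6 - 8 = -2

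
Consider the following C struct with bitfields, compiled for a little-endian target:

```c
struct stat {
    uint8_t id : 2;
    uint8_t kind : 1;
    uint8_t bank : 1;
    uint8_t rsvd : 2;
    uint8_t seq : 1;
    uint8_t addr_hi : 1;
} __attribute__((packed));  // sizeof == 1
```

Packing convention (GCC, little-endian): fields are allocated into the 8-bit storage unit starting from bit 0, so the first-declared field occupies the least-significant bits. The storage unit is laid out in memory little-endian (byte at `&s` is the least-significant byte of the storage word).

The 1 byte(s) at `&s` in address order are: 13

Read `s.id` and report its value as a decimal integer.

3

[0]=0x13 (little-endian) → word 0x13
id:2 @ bit 0 → (0x13>>0)&0x3 = 0x3  ←
kind:1 @ bit 2 → (0x13>>2)&0x1 = 0x0
bank:1 @ bit 3 → (0x13>>3)&0x1 = 0x0
rsvd:2 @ bit 4 → (0x13>>4)&0x3 = 0x1
seq:1 @ bit 6 → (0x13>>6)&0x1 = 0x0
addr_hi:1 @ bit 7 → (0x13>>7)&0x1 = 0x0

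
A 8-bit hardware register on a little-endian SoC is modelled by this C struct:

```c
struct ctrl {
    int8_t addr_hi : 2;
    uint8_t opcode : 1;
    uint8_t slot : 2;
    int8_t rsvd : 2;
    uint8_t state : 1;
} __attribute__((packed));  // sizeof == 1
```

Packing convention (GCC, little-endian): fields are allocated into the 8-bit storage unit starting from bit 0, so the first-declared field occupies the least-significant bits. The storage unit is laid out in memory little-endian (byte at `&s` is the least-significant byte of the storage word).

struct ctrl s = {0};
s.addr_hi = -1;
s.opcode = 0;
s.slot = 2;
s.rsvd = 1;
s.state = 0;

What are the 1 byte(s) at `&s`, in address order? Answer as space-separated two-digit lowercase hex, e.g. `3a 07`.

33

addr_hi:2 = -1 → 0x3 << 0 → word 0x03
opcode:1 = 0 → 0x0 << 2 → word 0x03
slot:2 = 2 → 0x2 << 3 → word 0x13
rsvd:2 = 1 → 0x1 << 5 → word 0x33
state:1 = 0 → 0x0 << 7 → word 0x33
word = 0x33 → little-endian bytes:
  [0]=0x33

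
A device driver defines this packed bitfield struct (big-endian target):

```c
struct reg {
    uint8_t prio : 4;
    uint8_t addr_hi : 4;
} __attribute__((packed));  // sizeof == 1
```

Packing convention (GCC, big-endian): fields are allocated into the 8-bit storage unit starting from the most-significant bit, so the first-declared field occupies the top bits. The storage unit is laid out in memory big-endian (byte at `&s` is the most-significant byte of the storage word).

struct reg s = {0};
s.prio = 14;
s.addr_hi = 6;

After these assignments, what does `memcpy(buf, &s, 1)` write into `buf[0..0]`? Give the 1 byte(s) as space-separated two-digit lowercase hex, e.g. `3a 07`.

e6

prio (4b) val=14 bits=0xe at bit 4: 0xe0
addr_hi (4b) val=6 bits=0x6 at bit 0: 0xe6
word = 0xe6 → big-endian bytes:
  [0]=0xe6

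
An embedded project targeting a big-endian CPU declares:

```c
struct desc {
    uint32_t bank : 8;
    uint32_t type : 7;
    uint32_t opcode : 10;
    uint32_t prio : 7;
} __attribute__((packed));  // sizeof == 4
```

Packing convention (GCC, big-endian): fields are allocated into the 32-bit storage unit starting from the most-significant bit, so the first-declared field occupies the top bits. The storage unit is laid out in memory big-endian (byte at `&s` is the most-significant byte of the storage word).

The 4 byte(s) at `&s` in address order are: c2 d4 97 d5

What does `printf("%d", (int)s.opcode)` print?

[0]=0xc2 [1]=0xd4 [2]=0x97 [3]=0xd5 (big-endian) → word 0xc2d497d5
bank [24+:8] = (word>>24) & 0xff = 194
type [17+:7] = (word>>17) & 0x7f = 106
opcode [7+:10] = (word>>7) & 0x3ff = 303  ←
prio [0+:7] = (word>>0) & 0x7f = 85

303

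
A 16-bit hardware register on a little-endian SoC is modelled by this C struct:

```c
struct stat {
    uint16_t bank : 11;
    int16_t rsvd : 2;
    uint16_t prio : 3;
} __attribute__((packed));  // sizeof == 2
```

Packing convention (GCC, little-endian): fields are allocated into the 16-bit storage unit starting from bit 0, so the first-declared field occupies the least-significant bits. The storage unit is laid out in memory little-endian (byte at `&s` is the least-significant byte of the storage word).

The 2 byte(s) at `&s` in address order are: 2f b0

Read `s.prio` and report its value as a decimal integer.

5

[0]=0x2f [1]=0xb0 (little-endian) → word 0xb02f
bank [0+:11] = (word>>0) & 0x7ff = 47
rsvd [11+:2] = (word>>11) & 0x3 = 2
prio [13+:3] = (word>>13) & 0x7 = 5  ←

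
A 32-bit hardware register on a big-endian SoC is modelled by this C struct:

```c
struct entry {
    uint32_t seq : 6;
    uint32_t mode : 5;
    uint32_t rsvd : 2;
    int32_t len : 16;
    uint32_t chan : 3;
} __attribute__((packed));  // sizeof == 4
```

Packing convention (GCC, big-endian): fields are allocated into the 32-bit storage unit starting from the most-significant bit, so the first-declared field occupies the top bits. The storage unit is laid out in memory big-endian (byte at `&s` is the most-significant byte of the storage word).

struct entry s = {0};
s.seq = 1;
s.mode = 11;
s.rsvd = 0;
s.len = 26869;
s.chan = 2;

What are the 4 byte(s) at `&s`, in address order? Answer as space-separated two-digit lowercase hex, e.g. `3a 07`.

05 63 47 aa

seq (6b) val=1 bits=0x1 at bit 26: 0x04000000
mode (5b) val=11 bits=0xb at bit 21: 0x05600000
rsvd (2b) val=0 bits=0x0 at bit 19: 0x05600000
len (16b) val=26869 bits=0x68f5 at bit 3: 0x056347a8
chan (3b) val=2 bits=0x2 at bit 0: 0x056347aa
word = 0x056347aa → big-endian bytes:
  [0]=0x05  [1]=0x63  [2]=0x47  [3]=0xaa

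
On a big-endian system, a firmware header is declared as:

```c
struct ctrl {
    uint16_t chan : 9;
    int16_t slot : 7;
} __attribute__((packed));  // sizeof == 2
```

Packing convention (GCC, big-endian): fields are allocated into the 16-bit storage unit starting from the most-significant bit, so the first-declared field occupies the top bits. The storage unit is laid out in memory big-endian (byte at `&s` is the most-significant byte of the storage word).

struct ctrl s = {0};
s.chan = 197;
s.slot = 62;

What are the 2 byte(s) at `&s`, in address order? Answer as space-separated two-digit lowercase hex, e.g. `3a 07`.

chan:9 = 197 → 0xc5 << 7 → word 0x6280
slot:7 = 62 → 0x3e << 0 → word 0x62be
word = 0x62be → big-endian bytes:
  [0]=0x62  [1]=0xbe

62 be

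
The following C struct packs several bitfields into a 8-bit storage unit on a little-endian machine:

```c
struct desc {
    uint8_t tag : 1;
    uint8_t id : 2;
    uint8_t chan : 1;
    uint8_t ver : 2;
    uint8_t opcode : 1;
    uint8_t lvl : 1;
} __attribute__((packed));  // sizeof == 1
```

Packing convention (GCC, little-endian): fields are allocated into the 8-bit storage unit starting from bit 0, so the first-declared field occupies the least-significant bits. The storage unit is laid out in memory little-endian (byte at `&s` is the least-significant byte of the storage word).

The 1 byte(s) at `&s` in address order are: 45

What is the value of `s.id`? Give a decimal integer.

2

[0]=0x45 (little-endian) → word 0x45
tag [0+:1] = (word>>0) & 0x1 = 1
id [1+:2] = (word>>1) & 0x3 = 2  ←
chan [3+:1] = (word>>3) & 0x1 = 0
ver [4+:2] = (word>>4) & 0x3 = 0
opcode [6+:1] = (word>>6) & 0x1 = 1
lvl [7+:1] = (word>>7) & 0x1 = 0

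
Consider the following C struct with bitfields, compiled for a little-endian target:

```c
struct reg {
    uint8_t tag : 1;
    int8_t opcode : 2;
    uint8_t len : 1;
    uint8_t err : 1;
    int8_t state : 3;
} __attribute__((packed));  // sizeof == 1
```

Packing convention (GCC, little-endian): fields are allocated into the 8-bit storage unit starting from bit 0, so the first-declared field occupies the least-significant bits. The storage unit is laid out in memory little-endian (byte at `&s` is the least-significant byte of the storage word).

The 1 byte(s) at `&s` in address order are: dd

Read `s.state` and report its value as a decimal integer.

[0]=0xdd (little-endian) → word 0xdd
tag [0+:1] = (word>>0) & 0x1 = 1
opcode [1+:2] = (word>>1) & 0x3 = 2
len [3+:1] = (word>>3) & 0x1 = 1
err [4+:1] = (word>>4) & 0x1 = 1
state [5+:3] = (word>>5) & 0x7 = 6  ←
state signed 3b, MSB=1: 6 - 8 = -2

-2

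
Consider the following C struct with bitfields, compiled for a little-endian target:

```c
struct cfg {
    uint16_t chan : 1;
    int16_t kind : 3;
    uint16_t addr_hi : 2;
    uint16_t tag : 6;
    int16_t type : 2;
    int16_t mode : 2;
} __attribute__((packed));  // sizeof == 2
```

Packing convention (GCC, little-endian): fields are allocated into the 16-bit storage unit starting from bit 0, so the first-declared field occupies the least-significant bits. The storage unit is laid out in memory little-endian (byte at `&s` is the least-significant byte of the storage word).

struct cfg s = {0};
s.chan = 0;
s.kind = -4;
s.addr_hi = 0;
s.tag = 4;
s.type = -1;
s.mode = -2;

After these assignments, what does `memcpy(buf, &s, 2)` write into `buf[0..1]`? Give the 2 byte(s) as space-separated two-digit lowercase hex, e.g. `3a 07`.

chan:1 = 0 → 0x0 << 0 → word 0x0000
kind:3 = -4 → 0x4 << 1 → word 0x0008
addr_hi:2 = 0 → 0x0 << 4 → word 0x0008
tag:6 = 4 → 0x4 << 6 → word 0x0108
type:2 = -1 → 0x3 << 12 → word 0x3108
mode:2 = -2 → 0x2 << 14 → word 0xb108
word = 0xb108 → little-endian bytes:
  [0]=0x08  [1]=0xb1

08 b1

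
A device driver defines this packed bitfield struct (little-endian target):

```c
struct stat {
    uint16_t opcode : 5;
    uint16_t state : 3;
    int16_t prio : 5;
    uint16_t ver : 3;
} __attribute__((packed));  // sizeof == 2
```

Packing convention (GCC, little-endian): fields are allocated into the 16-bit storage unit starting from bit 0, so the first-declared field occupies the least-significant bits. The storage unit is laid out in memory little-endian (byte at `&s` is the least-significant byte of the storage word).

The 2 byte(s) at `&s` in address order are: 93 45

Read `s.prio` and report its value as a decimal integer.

[0]=0x93 [1]=0x45 (little-endian) → word 0x4593
opcode:5 @ bit 0 → (0x4593>>0)&0x1f = 0x13
state:3 @ bit 5 → (0x4593>>5)&0x7 = 0x4
prio:5 @ bit 8 → (0x4593>>8)&0x1f = 0x5  ←
ver:3 @ bit 13 → (0x4593>>13)&0x7 = 0x2
prio signed 5b, MSB=0: value = 5

5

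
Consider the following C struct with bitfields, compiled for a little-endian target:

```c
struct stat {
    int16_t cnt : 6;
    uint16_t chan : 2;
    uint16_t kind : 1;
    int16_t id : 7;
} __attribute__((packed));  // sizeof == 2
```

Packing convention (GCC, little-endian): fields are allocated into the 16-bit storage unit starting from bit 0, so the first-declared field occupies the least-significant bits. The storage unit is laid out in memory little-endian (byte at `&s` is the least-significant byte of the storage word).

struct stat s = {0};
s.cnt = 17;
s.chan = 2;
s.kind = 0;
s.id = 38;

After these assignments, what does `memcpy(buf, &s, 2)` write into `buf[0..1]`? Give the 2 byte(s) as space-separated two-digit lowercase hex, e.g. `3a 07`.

cnt:6 = 17 → 0x11 << 0 → word 0x0011
chan:2 = 2 → 0x2 << 6 → word 0x0091
kind:1 = 0 → 0x0 << 8 → word 0x0091
id:7 = 38 → 0x26 << 9 → word 0x4c91
word = 0x4c91 → little-endian bytes:
  [0]=0x91  [1]=0x4c

91 4c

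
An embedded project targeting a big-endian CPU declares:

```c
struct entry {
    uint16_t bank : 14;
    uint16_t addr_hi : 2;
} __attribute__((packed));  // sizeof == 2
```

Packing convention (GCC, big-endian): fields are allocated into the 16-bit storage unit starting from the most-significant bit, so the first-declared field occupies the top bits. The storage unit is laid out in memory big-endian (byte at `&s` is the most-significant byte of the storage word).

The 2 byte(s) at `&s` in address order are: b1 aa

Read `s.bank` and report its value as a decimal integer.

[0]=0xb1 [1]=0xaa (big-endian) → word 0xb1aa
bank [2+:14] = (word>>2) & 0x3fff = 11370  ←
addr_hi [0+:2] = (word>>0) & 0x3 = 2

11370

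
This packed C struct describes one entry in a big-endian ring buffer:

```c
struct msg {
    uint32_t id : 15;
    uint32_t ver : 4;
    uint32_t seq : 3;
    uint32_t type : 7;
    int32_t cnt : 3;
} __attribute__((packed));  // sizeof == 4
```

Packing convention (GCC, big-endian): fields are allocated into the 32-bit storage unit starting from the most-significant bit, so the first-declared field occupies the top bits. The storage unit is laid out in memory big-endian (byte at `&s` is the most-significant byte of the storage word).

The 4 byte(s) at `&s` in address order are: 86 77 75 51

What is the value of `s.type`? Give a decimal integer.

[0]=0x86 [1]=0x77 [2]=0x75 [3]=0x51 (big-endian) → word 0x86777551
id:15 @ bit 17 → (0x86777551>>17)&0x7fff = 0x433b
ver:4 @ bit 13 → (0x86777551>>13)&0xf = 0xb
seq:3 @ bit 10 → (0x86777551>>10)&0x7 = 0x5
type:7 @ bit 3 → (0x86777551>>3)&0x7f = 0x2a  ←
cnt:3 @ bit 0 → (0x86777551>>0)&0x7 = 0x1

42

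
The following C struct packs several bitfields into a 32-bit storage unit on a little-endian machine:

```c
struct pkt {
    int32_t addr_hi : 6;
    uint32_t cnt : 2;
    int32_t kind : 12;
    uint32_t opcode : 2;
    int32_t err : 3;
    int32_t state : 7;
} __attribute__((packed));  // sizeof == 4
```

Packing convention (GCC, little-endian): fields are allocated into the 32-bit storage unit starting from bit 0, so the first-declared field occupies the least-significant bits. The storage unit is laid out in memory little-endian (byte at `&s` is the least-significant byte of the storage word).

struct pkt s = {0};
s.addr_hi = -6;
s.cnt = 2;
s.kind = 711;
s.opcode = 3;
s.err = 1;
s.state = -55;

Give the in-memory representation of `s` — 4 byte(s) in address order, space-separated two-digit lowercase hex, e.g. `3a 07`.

addr_hi (6b) val=-6 bits=0x3a at bit 0: 0x0000003a
cnt (2b) val=2 bits=0x2 at bit 6: 0x000000ba
kind (12b) val=711 bits=0x2c7 at bit 8: 0x0002c7ba
opcode (2b) val=3 bits=0x3 at bit 20: 0x0032c7ba
err (3b) val=1 bits=0x1 at bit 22: 0x0072c7ba
state (7b) val=-55 bits=0x49 at bit 25: 0x9272c7ba
word = 0x9272c7ba → little-endian bytes:
  [0]=0xba  [1]=0xc7  [2]=0x72  [3]=0x92

ba c7 72 92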